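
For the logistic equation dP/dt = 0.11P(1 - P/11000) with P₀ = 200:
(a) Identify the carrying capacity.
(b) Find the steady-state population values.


Logistic ODE dP/dt = 0.11P(1 - P/11000) has equilibria where dP/dt = 0, i.e. P = 0 or P = 11000.
The coefficient (1 - P/K) = 0 when P = K, identifying K = 11000 as the carrying capacity.
(a) K = 11000; (b) equilibria P = 0 and P = 11000.


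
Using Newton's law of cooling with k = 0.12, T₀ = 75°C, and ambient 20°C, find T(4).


Newton's law: dT/dt = -k(T - T_a) has solution T(t) = T_a + (T₀ - T_a)e^(-kt).
Plug in T_a = 20, T₀ = 75, k = 0.12, t = 4: T(4) = 20 + (55)e^(-0.48) ≈ 54.0°C.


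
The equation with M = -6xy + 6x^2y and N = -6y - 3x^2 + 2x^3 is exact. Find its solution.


Check exactness: ∂M/∂y = -6x + 6x^2 and ∂N/∂x = -6x + 6x^2; equal, so the equation is exact.
Integrate M with respect to x (treating y as constant): ∫M dx = -3x^2y + 2x^3y + h(y).
Differentiate w.r.t. y and set equal to N: the x-dependent terms already match, leaving h'(y) = -6y. Integrate: h(y) = -3y^2.
So F(x,y) = -3y^2 - 3x^2y + 2x^3y.
General solution: -3y^2 - 3x^2y + 2x^3y = C.


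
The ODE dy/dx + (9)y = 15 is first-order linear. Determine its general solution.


P(x) = 9, Q(x) = 15; integrating factor μ = e^(9x).
(μ y)' = 15e^(9x) ⇒ μ y = (5/3)e^(9x) + C.
Divide by μ: y = 5/3 + Ce^(-9x).


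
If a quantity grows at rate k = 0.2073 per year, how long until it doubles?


Exponential growth: P(t) = P₀ e^(0.2073t). Set P(t)/P₀ = 2: e^(0.2073t) = 2.
Solve: t = ln(2)/0.2073 ≈ 3.34 years.


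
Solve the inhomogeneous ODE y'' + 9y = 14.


Homogeneous part: r² + 9 = 0 ⇒ r = ±3i, so y_h = C₁cos(3x) + C₂sin(3x).
Try constant y_p = A; plug in: 9A = 14 ⇒ A = 14/9.
General solution: y = C₁cos(3x) + C₂sin(3x) + 14/9.


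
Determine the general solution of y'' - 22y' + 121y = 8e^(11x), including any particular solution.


Characteristic polynomial (r - 11)² = 0; repeated root r = 11.
y_h = (C₁ + C₂x)e^(11x). Forcing matches the repeated root (resonance), so try y_p = Ax² e^(11x).
Substitute and solve for A: 2A = 8, so A = 4.
General solution: y = (C₁ + C₂x + 4x²)e^(11x).


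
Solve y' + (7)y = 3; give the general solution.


P(x) = 7, Q(x) = 3; integrating factor μ = e^(7x).
(μ y)' = 3e^(7x) ⇒ μ y = (3/7)e^(7x) + C.
Divide by μ: y = 3/7 + Ce^(-7x).


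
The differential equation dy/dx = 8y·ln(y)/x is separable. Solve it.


Separate: dy/[y ln(y)] = 8 dx/x.
Substitute u = ln(y): du/u = 8 dx/x.
Integrate: ln|ln(y)| = 8ln|x| + C₀, hence ln(y) = C·x^8.


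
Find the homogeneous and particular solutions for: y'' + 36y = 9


Homogeneous part: r² + 36 = 0 ⇒ r = ±6i, so y_h = C₁cos(6x) + C₂sin(6x).
Try constant y_p = A; plug in: 36A = 9 ⇒ A = 1/4.
General solution: y = C₁cos(6x) + C₂sin(6x) + 1/4.


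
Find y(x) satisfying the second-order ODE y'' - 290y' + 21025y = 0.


Characteristic equation: r² - 290r + 21025 = 0, i.e. (r - 145)² = 0.
Repeated root r = 145; include an x factor for the second linearly independent solution.
General solution: y = (C₁ + C₂x)e^(145x).


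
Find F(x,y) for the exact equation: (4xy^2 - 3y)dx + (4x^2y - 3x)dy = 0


Check exactness: ∂M/∂y = 8xy - 3 and ∂N/∂x = 8xy - 3; equal, so the equation is exact.
Integrate M with respect to x (treating y as constant): ∫M dx = 2x^2y^2 - 3xy + h(y).
Differentiate w.r.t. y and set equal to N: all terms match, so h'(y) = 0 and h is a constant absorbed into C.
General solution: 2x^2y^2 - 3xy = C.


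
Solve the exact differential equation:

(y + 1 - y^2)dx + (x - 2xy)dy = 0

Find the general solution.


Check exactness: ∂M/∂y = 1 - 2y and ∂N/∂x = 1 - 2y; equal, so the equation is exact.
Integrate M with respect to x (treating y as constant): ∫M dx = xy + x - xy^2 + h(y).
Differentiate w.r.t. y and set equal to N: all terms match, so h'(y) = 0 and h is a constant absorbed into C.
General solution: xy + x - xy^2 = C.


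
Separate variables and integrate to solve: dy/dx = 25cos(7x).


g(y) = 1, so integrate directly: y = ∫ 25cos(7x) dx = (25/7)sin(7x) + C.


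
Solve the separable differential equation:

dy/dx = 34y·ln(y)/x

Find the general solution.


Separate: dy/[y ln(y)] = 34 dx/x.
Substitute u = ln(y): du/u = 34 dx/x.
Integrate: ln|ln(y)| = 34ln|x| + C₀, hence ln(y) = C·x^34.


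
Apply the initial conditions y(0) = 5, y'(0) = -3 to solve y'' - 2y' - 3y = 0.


Characteristic roots of r² - 2r - 3 = 0 are 3, -1.
General solution y = c₁ e^(3x) + c₂ e^(-x).
Apply y(0) = 5: c₁ + c₂ = 5. Apply y'(0) = -3: 3 c₁ - 1 c₂ = -3.
Solve: c₁ = 1/2, c₂ = 9/2.
Particular solution: y = (1/2)e^(3x) + (9/2)e^(-x).


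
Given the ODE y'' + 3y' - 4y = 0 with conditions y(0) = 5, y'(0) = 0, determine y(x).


Characteristic roots of r² + 3r - 4 = 0 are -4, 1.
General solution y = c₁ e^(-4x) + c₂ e^(x).
Apply y(0) = 5: c₁ + c₂ = 5. Apply y'(0) = 0: -4 c₁ + 1 c₂ = 0.
Solve: c₁ = 1, c₂ = 4.
Particular solution: y = e^(-4x) + 4e^(x).


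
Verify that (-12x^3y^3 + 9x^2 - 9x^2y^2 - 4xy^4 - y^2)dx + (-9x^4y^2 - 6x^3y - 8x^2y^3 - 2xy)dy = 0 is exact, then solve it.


Check exactness: ∂M/∂y = -36x^3y^2 - 18x^2y - 16xy^3 - 2y and ∂N/∂x = -36x^3y^2 - 18x^2y - 16xy^3 - 2y; equal, so the equation is exact.
Integrate M with respect to x (treating y as constant): ∫M dx = -3x^4y^3 + 3x^3 - 3x^3y^2 - 2x^2y^4 - xy^2 + h(y).
Differentiate w.r.t. y and set equal to N: all terms match, so h'(y) = 0 and h is a constant absorbed into C.
General solution: -3x^4y^3 + 3x^3 - 3x^3y^2 - 2x^2y^4 - xy^2 = C.


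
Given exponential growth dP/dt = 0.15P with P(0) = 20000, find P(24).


The ODE dP/dt = 0.15P has solution P(t) = P(0)e^(0.15t).
Substitute P(0) = 20000 and t = 24: P(24) = 20000 e^(3.60) ≈ 731965.


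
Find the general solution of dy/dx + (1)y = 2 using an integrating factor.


P(x) = 1, Q(x) = 2; integrating factor μ = e^(x).
(μ y)' = 2e^(x) ⇒ μ y = 2e^(x) + C.
Divide by μ: y = 2 + Ce^(-x).


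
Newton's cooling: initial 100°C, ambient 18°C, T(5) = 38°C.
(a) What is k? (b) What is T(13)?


Newton's law: T(t) = T_a + (T₀ - T_a)e^(-kt).
(a) Use T(5) = 38: (38 - 18)/(100 - 18) = e^(-k·5), so k = -ln(0.244)/5 ≈ 0.2822.
(b) Apply k to t = 13: T(13) = 18 + (82)e^(-3.669) ≈ 20.1°C.


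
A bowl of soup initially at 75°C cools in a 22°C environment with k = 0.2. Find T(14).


Newton's law: dT/dt = -k(T - T_a) has solution T(t) = T_a + (T₀ - T_a)e^(-kt).
Plug in T_a = 22, T₀ = 75, k = 0.2, t = 14: T(14) = 22 + (53)e^(-2.80) ≈ 25.2°C.


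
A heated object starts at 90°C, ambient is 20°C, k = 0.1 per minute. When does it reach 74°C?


From T(t) = T_a + (T₀ - T_a)e^(-kt), set T(t) = 74:
(74 - 20) / (90 - 20) = e^(-0.1t), so t = -ln(0.771)/0.1 ≈ 2.6 minutes.


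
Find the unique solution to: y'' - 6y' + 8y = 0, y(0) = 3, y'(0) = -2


Characteristic roots of r² - 6r + 8 = 0 are 4, 2.
General solution y = c₁ e^(4x) + c₂ e^(2x).
Apply y(0) = 3: c₁ + c₂ = 3. Apply y'(0) = -2: 4 c₁ + 2 c₂ = -2.
Solve: c₁ = -4, c₂ = 7.
Particular solution: y = -4e^(4x) + 7e^(2x).


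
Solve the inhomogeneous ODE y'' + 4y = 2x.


Homogeneous: r² + 4 = 0 ⇒ r = ±2i, y_h = C₁cos(2x) + C₂sin(2x).
Polynomial forcing; try y_p = Ax + B. Then y_p'' + 4 y_p = 4(Ax + B) = 2x, so B = 0 and A = 1/2.
General solution: y = C₁cos(2x) + C₂sin(2x) + (1/2)x.


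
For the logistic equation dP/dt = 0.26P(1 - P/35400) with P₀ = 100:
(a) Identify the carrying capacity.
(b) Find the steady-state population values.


Logistic ODE dP/dt = 0.26P(1 - P/35400) has equilibria where dP/dt = 0, i.e. P = 0 or P = 35400.
The coefficient (1 - P/K) = 0 when P = K, identifying K = 35400 as the carrying capacity.
(a) K = 35400; (b) equilibria P = 0 and P = 35400.


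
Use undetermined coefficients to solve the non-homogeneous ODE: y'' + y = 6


Homogeneous part: r² + 1 = 0 ⇒ r = ±1i, so y_h = C₁cos(x) + C₂sin(x).
Try constant y_p = A; plug in: 1A = 6 ⇒ A = 6.
General solution: y = C₁cos(x) + C₂sin(x) + 6.


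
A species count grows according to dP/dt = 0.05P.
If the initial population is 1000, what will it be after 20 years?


The ODE dP/dt = 0.05P has solution P(t) = P(0)e^(0.05t).
Substitute P(0) = 1000 and t = 20: P(20) = 1000 e^(1.00) ≈ 2718.


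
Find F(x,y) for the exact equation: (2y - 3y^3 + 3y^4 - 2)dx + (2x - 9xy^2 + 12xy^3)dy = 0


Check exactness: ∂M/∂y = 2 - 9y^2 + 12y^3 and ∂N/∂x = 2 - 9y^2 + 12y^3; equal, so the equation is exact.
Integrate M with respect to x (treating y as constant): ∫M dx = 2xy - 3xy^3 + 3xy^4 - 2x + h(y).
Differentiate w.r.t. y and set equal to N: all terms match, so h'(y) = 0 and h is a constant absorbed into C.
General solution: 2xy - 3xy^3 + 3xy^4 - 2x = C.


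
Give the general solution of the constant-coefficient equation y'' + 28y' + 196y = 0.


Characteristic equation: r² + 28r + 196 = 0, i.e. (r + 14)² = 0.
Repeated root r = -14; include an x factor for the second linearly independent solution.
General solution: y = (C₁ + C₂x)e^(-14x).


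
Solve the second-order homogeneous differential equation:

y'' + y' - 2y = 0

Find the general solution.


Characteristic equation: r² + r - 2 = 0.
Factor: (r + 2)(r - 1) = 0 ⇒ r = -2, 1 (distinct real).
General solution: y = C₁e^(-2x) + C₂e^(x).


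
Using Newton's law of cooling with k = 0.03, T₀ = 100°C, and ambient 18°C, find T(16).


Newton's law: dT/dt = -k(T - T_a) has solution T(t) = T_a + (T₀ - T_a)e^(-kt).
Plug in T_a = 18, T₀ = 100, k = 0.03, t = 16: T(16) = 18 + (82)e^(-0.48) ≈ 68.7°C.


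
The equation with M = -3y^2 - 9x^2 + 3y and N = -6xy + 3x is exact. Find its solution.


Check exactness: ∂M/∂y = -6y + 3 and ∂N/∂x = -6y + 3; equal, so the equation is exact.
Integrate M with respect to x (treating y as constant): ∫M dx = -3xy^2 - 3x^3 + 3xy + h(y).
Differentiate w.r.t. y and set equal to N: all terms match, so h'(y) = 0 and h is a constant absorbed into C.
General solution: -3xy^2 - 3x^3 + 3xy = C.


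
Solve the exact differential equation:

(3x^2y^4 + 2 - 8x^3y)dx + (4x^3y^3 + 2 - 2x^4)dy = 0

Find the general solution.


Check exactness: ∂M/∂y = 12x^2y^3 - 8x^3 and ∂N/∂x = 12x^2y^3 - 8x^3; equal, so the equation is exact.
Integrate M with respect to x (treating y as constant): ∫M dx = x^3y^4 + 2x - 2x^4y + h(y).
Differentiate w.r.t. y and set equal to N: the x-dependent terms already match, leaving h'(y) = 2. Integrate: h(y) = 2y.
So F(x,y) = x^3y^4 + 2y + 2x - 2x^4y.
General solution: x^3y^4 + 2y + 2x - 2x^4y = C.


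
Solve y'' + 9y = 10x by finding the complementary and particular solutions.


Homogeneous: r² + 9 = 0 ⇒ r = ±3i, y_h = C₁cos(3x) + C₂sin(3x).
Polynomial forcing; try y_p = Ax + B. Then y_p'' + 9 y_p = 9(Ax + B) = 10x, so B = 0 and A = 10/9.
General solution: y = C₁cos(3x) + C₂sin(3x) + (10/9)x.


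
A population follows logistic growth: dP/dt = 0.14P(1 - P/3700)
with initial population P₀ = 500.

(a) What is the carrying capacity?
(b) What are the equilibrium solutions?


Logistic ODE dP/dt = 0.14P(1 - P/3700) has equilibria where dP/dt = 0, i.e. P = 0 or P = 3700.
The coefficient (1 - P/K) = 0 when P = K, identifying K = 3700 as the carrying capacity.
(a) K = 3700; (b) equilibria P = 0 and P = 3700.


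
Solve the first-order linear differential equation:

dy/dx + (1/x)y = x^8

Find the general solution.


P(x) = 1/x ⇒ μ = x^1.
(x^1 y)' = x^9 ⇒ x^1 y = x^10/(10) + C.
Solve for y: y = (1/10)x^9 + C/x^1.


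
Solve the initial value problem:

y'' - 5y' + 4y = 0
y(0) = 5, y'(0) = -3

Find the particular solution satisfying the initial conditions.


Characteristic roots of r² - 5r + 4 = 0 are 1, 4.
General solution y = c₁ e^(x) + c₂ e^(4x).
Apply y(0) = 5: c₁ + c₂ = 5. Apply y'(0) = -3: 1 c₁ + 4 c₂ = -3.
Solve: c₁ = 23/3, c₂ = -8/3.
Particular solution: y = (23/3)e^(x) - (8/3)e^(4x).


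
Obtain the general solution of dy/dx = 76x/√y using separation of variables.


Separate: √y dy = 76x dx.
Integrate: (2/3)y^(3/2) = 38x² + C.


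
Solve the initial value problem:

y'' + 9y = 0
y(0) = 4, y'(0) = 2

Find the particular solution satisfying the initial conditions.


Characteristic roots of r² + 9 = 0 are ±3i, so y = C₁cos(3x) + C₂sin(3x).
Apply y(0) = 4: C₁ = 4. Differentiate and apply y'(0) = 2: 3·C₂ = 2, so C₂ = 2/3.
Particular solution: y = 4cos(3x) + (2/3)sin(3x).


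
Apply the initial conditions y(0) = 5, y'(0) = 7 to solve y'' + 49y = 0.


Characteristic roots of r² + 49 = 0 are ±7i, so y = C₁cos(7x) + C₂sin(7x).
Apply y(0) = 5: C₁ = 5. Differentiate and apply y'(0) = 7: 7·C₂ = 7, so C₂ = 1.
Particular solution: y = 5cos(7x) + sin(7x).


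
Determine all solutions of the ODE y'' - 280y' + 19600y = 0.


Characteristic equation: r² - 280r + 19600 = 0, i.e. (r - 140)² = 0.
Repeated root r = 140; include an x factor for the second linearly independent solution.
General solution: y = (C₁ + C₂x)e^(140x).


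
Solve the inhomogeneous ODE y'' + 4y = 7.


Homogeneous part: r² + 4 = 0 ⇒ r = ±2i, so y_h = C₁cos(2x) + C₂sin(2x).
Try constant y_p = A; plug in: 4A = 7 ⇒ A = 7/4.
General solution: y = C₁cos(2x) + C₂sin(2x) + 7/4.


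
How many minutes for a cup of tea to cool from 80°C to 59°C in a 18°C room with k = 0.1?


From T(t) = T_a + (T₀ - T_a)e^(-kt), set T(t) = 59:
(59 - 18) / (80 - 18) = e^(-0.1t), so t = -ln(0.661)/0.1 ≈ 4.1 minutes.


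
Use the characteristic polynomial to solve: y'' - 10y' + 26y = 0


Characteristic equation: r² - 10r + 26 = 0.
Discriminant is negative; roots r = 5 ± 1i (complex conjugate pair).
General solution uses e^(α x)(C₁ cos(β x) + C₂ sin(β x)): y = e^(5x)(C₁cos(x) + C₂sin(x)).


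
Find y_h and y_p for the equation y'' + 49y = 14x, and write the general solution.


Homogeneous: r² + 49 = 0 ⇒ r = ±7i, y_h = C₁cos(7x) + C₂sin(7x).
Polynomial forcing; try y_p = Ax + B. Then y_p'' + 49 y_p = 49(Ax + B) = 14x, so B = 0 and A = 2/7.
General solution: y = C₁cos(7x) + C₂sin(7x) + (2/7)x.


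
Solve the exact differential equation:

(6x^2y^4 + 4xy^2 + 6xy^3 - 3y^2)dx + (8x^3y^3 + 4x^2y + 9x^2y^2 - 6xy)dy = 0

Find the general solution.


Check exactness: ∂M/∂y = 24x^2y^3 + 8xy + 18xy^2 - 6y and ∂N/∂x = 24x^2y^3 + 8xy + 18xy^2 - 6y; equal, so the equation is exact.
Integrate M with respect to x (treating y as constant): ∫M dx = 2x^3y^4 + 2x^2y^2 + 3x^2y^3 - 3xy^2 + h(y).
Differentiate w.r.t. y and set equal to N: all terms match, so h'(y) = 0 and h is a constant absorbed into C.
General solution: 2x^3y^4 + 2x^2y^2 + 3x^2y^3 - 3xy^2 = C.


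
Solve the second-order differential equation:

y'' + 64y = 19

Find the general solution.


Homogeneous part: r² + 64 = 0 ⇒ r = ±8i, so y_h = C₁cos(8x) + C₂sin(8x).
Try constant y_p = A; plug in: 64A = 19 ⇒ A = 19/64.
General solution: y = C₁cos(8x) + C₂sin(8x) + 19/64.


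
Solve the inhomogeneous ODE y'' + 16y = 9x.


Homogeneous: r² + 16 = 0 ⇒ r = ±4i, y_h = C₁cos(4x) + C₂sin(4x).
Polynomial forcing; try y_p = Ax + B. Then y_p'' + 16 y_p = 16(Ax + B) = 9x, so B = 0 and A = 9/16.
General solution: y = C₁cos(4x) + C₂sin(4x) + (9/16)x.


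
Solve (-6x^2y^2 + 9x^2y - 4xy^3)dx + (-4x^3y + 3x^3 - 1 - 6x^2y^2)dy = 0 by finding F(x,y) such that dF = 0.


Check exactness: ∂M/∂y = -12x^2y + 9x^2 - 12xy^2 and ∂N/∂x = -12x^2y + 9x^2 - 12xy^2; equal, so the equation is exact.
Integrate M with respect to x (treating y as constant): ∫M dx = -2x^3y^2 + 3x^3y - 2x^2y^3 + h(y).
Differentiate w.r.t. y and set equal to N: the x-dependent terms already match, leaving h'(y) = -1. Integrate: h(y) = -y.
So F(x,y) = -2x^3y^2 + 3x^3y - y - 2x^2y^3.
General solution: -2x^3y^2 + 3x^3y - y - 2x^2y^3 = C.


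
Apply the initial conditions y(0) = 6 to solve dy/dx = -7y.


General solution of y' = -7y is y = Ce^(-7x).
Apply y(0) = 6: C = 6.
Particular solution: y = 6e^(-7x).


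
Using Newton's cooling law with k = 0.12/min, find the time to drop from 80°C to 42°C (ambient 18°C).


From T(t) = T_a + (T₀ - T_a)e^(-kt), set T(t) = 42:
(42 - 18) / (80 - 18) = e^(-0.12t), so t = -ln(0.387)/0.12 ≈ 7.9 minutes.


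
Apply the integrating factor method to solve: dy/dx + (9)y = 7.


P(x) = 9, Q(x) = 7; integrating factor μ = e^(9x).
(μ y)' = 7e^(9x) ⇒ μ y = (7/9)e^(9x) + C.
Divide by μ: y = 7/9 + Ce^(-9x).


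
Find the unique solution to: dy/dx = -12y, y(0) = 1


General solution of y' = -12y is y = Ce^(-12x).
Apply y(0) = 1: C = 1.
Particular solution: y = e^(-12x).


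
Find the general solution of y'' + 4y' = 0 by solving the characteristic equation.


Characteristic equation: r² + 4r = 0.
Factor: (r - 0)(r + 4) = 0 ⇒ r = 0, -4 (distinct real).
General solution: y = C₁ + C₂e^(-4x).


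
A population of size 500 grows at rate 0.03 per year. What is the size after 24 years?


The ODE dP/dt = 0.03P has solution P(t) = P(0)e^(0.03t).
Substitute P(0) = 500 and t = 24: P(24) = 500 e^(0.72) ≈ 1027.


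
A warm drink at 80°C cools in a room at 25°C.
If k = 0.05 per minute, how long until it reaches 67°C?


From T(t) = T_a + (T₀ - T_a)e^(-kt), set T(t) = 67:
(67 - 25) / (80 - 25) = e^(-0.05t), so t = -ln(0.764)/0.05 ≈ 5.4 minutes.


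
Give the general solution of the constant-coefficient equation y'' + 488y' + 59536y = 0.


Characteristic equation: r² + 488r + 59536 = 0, i.e. (r + 244)² = 0.
Repeated root r = -244; include an x factor for the second linearly independent solution.
General solution: y = (C₁ + C₂x)e^(-244x).


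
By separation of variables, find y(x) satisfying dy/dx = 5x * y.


Separate variables: dy/y = 5x dx.
Integrate: ln|y| = (5/2)x^2 + C₀.
Exponentiate: y = Ce^((5/2)x^2).


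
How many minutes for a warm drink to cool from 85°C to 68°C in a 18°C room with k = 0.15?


From T(t) = T_a + (T₀ - T_a)e^(-kt), set T(t) = 68:
(68 - 18) / (85 - 18) = e^(-0.15t), so t = -ln(0.746)/0.15 ≈ 2.0 minutes.


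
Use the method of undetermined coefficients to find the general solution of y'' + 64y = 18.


Homogeneous part: r² + 64 = 0 ⇒ r = ±8i, so y_h = C₁cos(8x) + C₂sin(8x).
Try constant y_p = A; plug in: 64A = 18 ⇒ A = 9/32.
General solution: y = C₁cos(8x) + C₂sin(8x) + 9/32.


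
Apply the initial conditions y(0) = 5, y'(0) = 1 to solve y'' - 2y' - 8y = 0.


Characteristic roots of r² - 2r - 8 = 0 are -2, 4.
General solution y = c₁ e^(-2x) + c₂ e^(4x).
Apply y(0) = 5: c₁ + c₂ = 5. Apply y'(0) = 1: -2 c₁ + 4 c₂ = 1.
Solve: c₁ = 19/6, c₂ = 11/6.
Particular solution: y = (19/6)e^(-2x) + (11/6)e^(4x).


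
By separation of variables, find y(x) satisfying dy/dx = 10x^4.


Integrate both sides with respect to x: y = ∫ 10x^4 dx = 2x^5 + C.


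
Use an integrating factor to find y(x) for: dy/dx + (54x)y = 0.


P(x) = 54x ⇒ μ = e^(27x²).
Q(x) = 0 so μ y is constant: y = Ce^(-27x²).


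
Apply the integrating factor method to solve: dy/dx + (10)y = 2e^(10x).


P(x) = 10 ⇒ μ = e^(10x).
(μ y)' = 2e^(20x) ⇒ μ y = (2/20)e^(20x) + C.
Divide by μ: y = (1/10)e^(10x) + Ce^(-10x).


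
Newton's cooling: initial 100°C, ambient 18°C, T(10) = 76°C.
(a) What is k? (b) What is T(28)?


Newton's law: T(t) = T_a + (T₀ - T_a)e^(-kt).
(a) Use T(10) = 76: (76 - 18)/(100 - 18) = e^(-k·10), so k = -ln(0.707)/10 ≈ 0.0346.
(b) Apply k to t = 28: T(28) = 18 + (82)e^(-0.970) ≈ 49.1°C.


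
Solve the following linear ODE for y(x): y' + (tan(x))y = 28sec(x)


P(x) = tan(x) ⇒ μ = e^(∫tan(x)dx) = sec(x).
(sec(x) y)' = 28sec²(x) ⇒ sec(x) y = 28tan(x) + C.
Multiply by cos(x): y = 28sin(x) + C·cos(x).


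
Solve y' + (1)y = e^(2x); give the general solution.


P(x) = 1 ⇒ μ = e^(x).
(μ y)' = e^(3x) ⇒ μ y = e^(3x)/3 + C.
Divide by μ: y = (1/3)e^(2x) + Ce^(-x).


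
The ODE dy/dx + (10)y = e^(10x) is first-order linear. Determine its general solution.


P(x) = 10 ⇒ μ = e^(10x).
(μ y)' = e^(20x) ⇒ μ y = e^(20x)/20 + C.
Divide by μ: y = (1/20)e^(10x) + Ce^(-10x).


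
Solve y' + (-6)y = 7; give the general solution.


P(x) = -6 ⇒ μ = e^(-6x).
(μ y)' = 7e^(-6x) ⇒ μ y = -(7/6)e^(-6x) + C.
Divide by μ: y = -7/6 + Ce^(6x).


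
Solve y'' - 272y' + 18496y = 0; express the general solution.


Characteristic equation: r² - 272r + 18496 = 0, i.e. (r - 136)² = 0.
Repeated root r = 136; include an x factor for the second linearly independent solution.
General solution: y = (C₁ + C₂x)e^(136x).


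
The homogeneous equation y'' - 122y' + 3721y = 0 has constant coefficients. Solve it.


Characteristic equation: r² - 122r + 3721 = 0, i.e. (r - 61)² = 0.
Repeated root r = 61; include an x factor for the second linearly independent solution.
General solution: y = (C₁ + C₂x)e^(61x).


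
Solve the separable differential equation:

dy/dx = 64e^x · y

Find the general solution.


Separate variables: dy/y = 64e^x dx.
Integrate: ln|y| = 64e^x + C₀.
Exponentiate: y = Ce^(64e^x).


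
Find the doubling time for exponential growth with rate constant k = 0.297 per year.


Exponential growth: P(t) = P₀ e^(0.297t). Set P(t)/P₀ = 2: e^(0.297t) = 2.
Solve: t = ln(2)/0.297 ≈ 2.33 years.


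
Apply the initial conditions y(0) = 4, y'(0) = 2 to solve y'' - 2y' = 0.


Characteristic roots of r² - 2r = 0 are 0, 2.
General solution y = c₁ + c₂ e^(2x).
Apply y(0) = 4: c₁ + c₂ = 4. Apply y'(0) = 2: 0 c₁ + 2 c₂ = 2.
Solve: c₁ = 3, c₂ = 1.
Particular solution: y = 3 + e^(2x).


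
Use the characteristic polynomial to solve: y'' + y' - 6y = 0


Characteristic equation: r² + r - 6 = 0.
Factor: (r - 2)(r + 3) = 0 ⇒ r = 2, -3 (distinct real).
General solution: y = C₁e^(2x) + C₂e^(-3x).


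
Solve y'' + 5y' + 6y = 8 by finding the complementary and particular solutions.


Characteristic roots of r² + 5r + 6 = 0 are -3, -2.
y_h = C₁e^(-3x) + C₂e^(-2x).
Constant forcing; try y_p = A. Then 6A = 8 ⇒ A = 4/3.
General solution: y = C₁e^(-3x) + C₂e^(-2x) + 4/3.


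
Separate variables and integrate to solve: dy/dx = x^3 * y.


Separate variables: dy/y = x^3 dx.
Integrate: ln|y| = (1/4)x^4 + C₀.
Exponentiate: y = Ce^((1/4)x^4).


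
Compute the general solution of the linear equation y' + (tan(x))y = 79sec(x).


P(x) = tan(x) ⇒ μ = e^(∫tan(x)dx) = sec(x).
(sec(x) y)' = 79sec²(x) ⇒ sec(x) y = 79tan(x) + C.
Multiply by cos(x): y = 79sin(x) + C·cos(x).


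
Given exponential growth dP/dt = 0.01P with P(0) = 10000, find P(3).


The ODE dP/dt = 0.01P has solution P(t) = P(0)e^(0.01t).
Substitute P(0) = 10000 and t = 3: P(3) = 10000 e^(0.03) ≈ 10305.


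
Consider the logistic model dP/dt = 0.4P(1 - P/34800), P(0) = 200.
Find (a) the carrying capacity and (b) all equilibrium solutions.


Logistic ODE dP/dt = 0.4P(1 - P/34800) has equilibria where dP/dt = 0, i.e. P = 0 or P = 34800.
The coefficient (1 - P/K) = 0 when P = K, identifying K = 34800 as the carrying capacity.
(a) K = 34800; (b) equilibria P = 0 and P = 34800.


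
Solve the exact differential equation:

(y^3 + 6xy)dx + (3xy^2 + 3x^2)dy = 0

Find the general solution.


Check exactness: ∂M/∂y = 3y^2 + 6x and ∂N/∂x = 3y^2 + 6x; equal, so the equation is exact.
Integrate M with respect to x (treating y as constant): ∫M dx = xy^3 + 3x^2y + h(y).
Differentiate w.r.t. y and set equal to N: all terms match, so h'(y) = 0 and h is a constant absorbed into C.
General solution: xy^3 + 3x^2y = C.


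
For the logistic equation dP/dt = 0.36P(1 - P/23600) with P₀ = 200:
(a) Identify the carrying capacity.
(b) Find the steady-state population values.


Logistic ODE dP/dt = 0.36P(1 - P/23600) has equilibria where dP/dt = 0, i.e. P = 0 or P = 23600.
The coefficient (1 - P/K) = 0 when P = K, identifying K = 23600 as the carrying capacity.
(a) K = 23600; (b) equilibria P = 0 and P = 23600.


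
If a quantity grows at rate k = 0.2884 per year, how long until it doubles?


Exponential growth: P(t) = P₀ e^(0.2884t). Set P(t)/P₀ = 2: e^(0.2884t) = 2.
Solve: t = ln(2)/0.2884 ≈ 2.40 years.


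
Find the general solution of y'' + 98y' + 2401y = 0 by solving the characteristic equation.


Characteristic equation: r² + 98r + 2401 = 0, i.e. (r + 49)² = 0.
Repeated root r = -49; include an x factor for the second linearly independent solution.
General solution: y = (C₁ + C₂x)e^(-49x).


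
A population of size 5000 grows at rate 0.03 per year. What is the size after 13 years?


The ODE dP/dt = 0.03P has solution P(t) = P(0)e^(0.03t).
Substitute P(0) = 5000 and t = 13: P(13) = 5000 e^(0.39) ≈ 7385.


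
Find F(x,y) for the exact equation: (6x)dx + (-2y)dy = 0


Check exactness: ∂M/∂y = 0 and ∂N/∂x = 0; equal, so the equation is exact.
Integrate M with respect to x (treating y as constant): ∫M dx = 3x^2 + h(y).
Differentiate w.r.t. y and set equal to N: the x-dependent terms already match, leaving h'(y) = -2y. Integrate: h(y) = -y^2.
So F(x,y) = 3x^2 - y^2.
General solution: 3x^2 - y^2 = C.


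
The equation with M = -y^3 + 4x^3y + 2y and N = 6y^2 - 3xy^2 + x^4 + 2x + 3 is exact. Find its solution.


Check exactness: ∂M/∂y = -3y^2 + 4x^3 + 2 and ∂N/∂x = -3y^2 + 4x^3 + 2; equal, so the equation is exact.
Integrate M with respect to x (treating y as constant): ∫M dx = -xy^3 + x^4y + 2xy + h(y).
Differentiate w.r.t. y and set equal to N: the x-dependent terms already match, leaving h'(y) = 6y^2 + 3. Integrate: h(y) = 2y^3 + 3y.
So F(x,y) = 2y^3 - xy^3 + x^4y + 2xy + 3y.
General solution: 2y^3 - xy^3 + x^4y + 2xy + 3y = C.


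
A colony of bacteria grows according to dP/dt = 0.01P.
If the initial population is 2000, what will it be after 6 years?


The ODE dP/dt = 0.01P has solution P(t) = P(0)e^(0.01t).
Substitute P(0) = 2000 and t = 6: P(6) = 2000 e^(0.06) ≈ 2124.


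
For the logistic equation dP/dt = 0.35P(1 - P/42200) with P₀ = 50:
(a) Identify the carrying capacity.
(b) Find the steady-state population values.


Logistic ODE dP/dt = 0.35P(1 - P/42200) has equilibria where dP/dt = 0, i.e. P = 0 or P = 42200.
The coefficient (1 - P/K) = 0 when P = K, identifying K = 42200 as the carrying capacity.
(a) K = 42200; (b) equilibria P = 0 and P = 42200.


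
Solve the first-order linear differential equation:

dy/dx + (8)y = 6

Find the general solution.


P(x) = 8, Q(x) = 6; integrating factor μ = e^(8x).
(μ y)' = 6e^(8x) ⇒ μ y = (3/4)e^(8x) + C.
Divide by μ: y = 3/4 + Ce^(-8x).


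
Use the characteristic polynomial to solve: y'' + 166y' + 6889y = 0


Characteristic equation: r² + 166r + 6889 = 0, i.e. (r + 83)² = 0.
Repeated root r = -83; include an x factor for the second linearly independent solution.
General solution: y = (C₁ + C₂x)e^(-83x).


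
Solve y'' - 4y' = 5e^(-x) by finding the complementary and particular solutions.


Characteristic roots of r² - 4r = 0 are 4, 0.
y_h = C₁e^(4x) + C₂.
Forcing exponent -1 is not a characteristic root; try y_p = Ae^(-x).
Substitute: A·(1 + (-4)·-1 + (0)) = A·5 = 5, so A = 1.
General solution: y = C₁e^(4x) + C₂ + e^(-x).


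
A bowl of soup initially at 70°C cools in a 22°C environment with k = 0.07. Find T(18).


Newton's law: dT/dt = -k(T - T_a) has solution T(t) = T_a + (T₀ - T_a)e^(-kt).
Plug in T_a = 22, T₀ = 70, k = 0.07, t = 18: T(18) = 22 + (48)e^(-1.26) ≈ 35.6°C.


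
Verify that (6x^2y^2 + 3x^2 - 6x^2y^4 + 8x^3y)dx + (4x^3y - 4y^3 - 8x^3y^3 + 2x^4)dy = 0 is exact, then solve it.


Check exactness: ∂M/∂y = 12x^2y - 24x^2y^3 + 8x^3 and ∂N/∂x = 12x^2y - 24x^2y^3 + 8x^3; equal, so the equation is exact.
Integrate M with respect to x (treating y as constant): ∫M dx = 2x^3y^2 + x^3 - 2x^3y^4 + 2x^4y + h(y).
Differentiate w.r.t. y and set equal to N: the x-dependent terms already match, leaving h'(y) = -4y^3. Integrate: h(y) = -y^4.
So F(x,y) = 2x^3y^2 + x^3 - y^4 - 2x^3y^4 + 2x^4y.
General solution: 2x^3y^2 + x^3 - y^4 - 2x^3y^4 + 2x^4y = C.


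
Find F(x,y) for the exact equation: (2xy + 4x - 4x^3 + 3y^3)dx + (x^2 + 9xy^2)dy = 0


Check exactness: ∂M/∂y = 2x + 9y^2 and ∂N/∂x = 2x + 9y^2; equal, so the equation is exact.
Integrate M with respect to x (treating y as constant): ∫M dx = x^2y + 2x^2 - x^4 + 3xy^3 + h(y).
Differentiate w.r.t. y and set equal to N: all terms match, so h'(y) = 0 and h is a constant absorbed into C.
General solution: x^2y + 2x^2 - x^4 + 3xy^3 = C.


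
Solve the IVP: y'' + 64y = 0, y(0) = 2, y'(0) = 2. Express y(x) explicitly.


Characteristic roots of r² + 64 = 0 are ±8i, so y = C₁cos(8x) + C₂sin(8x).
Apply y(0) = 2: C₁ = 2. Differentiate and apply y'(0) = 2: 8·C₂ = 2, so C₂ = 1/4.
Particular solution: y = 2cos(8x) + (1/4)sin(8x).


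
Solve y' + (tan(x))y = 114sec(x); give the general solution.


P(x) = tan(x) ⇒ μ = e^(∫tan(x)dx) = sec(x).
(sec(x) y)' = 114sec²(x) ⇒ sec(x) y = 114tan(x) + C.
Multiply by cos(x): y = 114sin(x) + C·cos(x).


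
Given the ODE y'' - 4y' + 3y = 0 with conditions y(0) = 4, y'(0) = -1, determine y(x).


Characteristic roots of r² - 4r + 3 = 0 are 1, 3.
General solution y = c₁ e^(x) + c₂ e^(3x).
Apply y(0) = 4: c₁ + c₂ = 4. Apply y'(0) = -1: 1 c₁ + 3 c₂ = -1.
Solve: c₁ = 13/2, c₂ = -5/2.
Particular solution: y = (13/2)e^(x) - (5/2)e^(3x).


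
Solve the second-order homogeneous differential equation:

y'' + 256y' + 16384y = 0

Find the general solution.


Characteristic equation: r² + 256r + 16384 = 0, i.e. (r + 128)² = 0.
Repeated root r = -128; include an x factor for the second linearly independent solution.
General solution: y = (C₁ + C₂x)e^(-128x).


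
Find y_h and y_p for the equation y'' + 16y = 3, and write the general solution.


Homogeneous part: r² + 16 = 0 ⇒ r = ±4i, so y_h = C₁cos(4x) + C₂sin(4x).
Try constant y_p = A; plug in: 16A = 3 ⇒ A = 3/16.
General solution: y = C₁cos(4x) + C₂sin(4x) + 3/16.


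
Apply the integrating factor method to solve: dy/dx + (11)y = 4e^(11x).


P(x) = 11 ⇒ μ = e^(11x).
(μ y)' = 4e^(22x) ⇒ μ y = (4/22)e^(22x) + C.
Divide by μ: y = (2/11)e^(11x) + Ce^(-11x).


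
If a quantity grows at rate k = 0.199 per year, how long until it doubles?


Exponential growth: P(t) = P₀ e^(0.199t). Set P(t)/P₀ = 2: e^(0.199t) = 2.
Solve: t = ln(2)/0.199 ≈ 3.48 years.


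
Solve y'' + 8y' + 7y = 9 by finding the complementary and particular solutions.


Characteristic roots of r² + 8r + 7 = 0 are -1, -7.
y_h = C₁e^(-x) + C₂e^(-7x).
Constant forcing; try y_p = A. Then 7A = 9 ⇒ A = 9/7.
General solution: y = C₁e^(-x) + C₂e^(-7x) + 9/7.


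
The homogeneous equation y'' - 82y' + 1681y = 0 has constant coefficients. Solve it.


Characteristic equation: r² - 82r + 1681 = 0, i.e. (r - 41)² = 0.
Repeated root r = 41; include an x factor for the second linearly independent solution.
General solution: y = (C₁ + C₂x)e^(41x).


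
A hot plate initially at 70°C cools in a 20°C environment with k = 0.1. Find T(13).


Newton's law: dT/dt = -k(T - T_a) has solution T(t) = T_a + (T₀ - T_a)e^(-kt).
Plug in T_a = 20, T₀ = 70, k = 0.1, t = 13: T(13) = 20 + (50)e^(-1.30) ≈ 33.6°C.


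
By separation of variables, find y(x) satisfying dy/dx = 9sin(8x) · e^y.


Separate: e^(-y) dy = 9sin(8x) dx.
Integrate: -e^(-y) = -(9/8)cos(8x) + C₀.
Rearrange: e^(-y) = (9/8)cos(8x) + C.


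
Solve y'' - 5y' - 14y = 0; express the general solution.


Characteristic equation: r² - 5r - 14 = 0.
Factor: (r + 2)(r - 7) = 0 ⇒ r = -2, 7 (distinct real).
General solution: y = C₁e^(-2x) + C₂e^(7x).


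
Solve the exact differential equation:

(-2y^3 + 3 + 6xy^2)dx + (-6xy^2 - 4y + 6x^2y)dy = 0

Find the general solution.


Check exactness: ∂M/∂y = -6y^2 + 12xy and ∂N/∂x = -6y^2 + 12xy; equal, so the equation is exact.
Integrate M with respect to x (treating y as constant): ∫M dx = -2xy^3 + 3x + 3x^2y^2 + h(y).
Differentiate w.r.t. y and set equal to N: the x-dependent terms already match, leaving h'(y) = -4y. Integrate: h(y) = -2y^2.
So F(x,y) = -2xy^3 - 2y^2 + 3x + 3x^2y^2.
General solution: -2xy^3 - 2y^2 + 3x + 3x^2y^2 = C.


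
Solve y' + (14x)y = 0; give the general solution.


P(x) = 14x ⇒ μ = e^(7x²).
Q(x) = 0 so μ y is constant: y = Ce^(-7x²).


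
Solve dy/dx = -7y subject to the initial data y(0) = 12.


General solution of y' = -7y is y = Ce^(-7x).
Apply y(0) = 12: C = 12.
Particular solution: y = 12e^(-7x).


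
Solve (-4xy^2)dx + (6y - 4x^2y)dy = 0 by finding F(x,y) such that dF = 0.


Check exactness: ∂M/∂y = -8xy and ∂N/∂x = -8xy; equal, so the equation is exact.
Integrate M with respect to x (treating y as constant): ∫M dx = -2x^2y^2 + h(y).
Differentiate w.r.t. y and set equal to N: the x-dependent terms already match, leaving h'(y) = 6y. Integrate: h(y) = 3y^2.
So F(x,y) = 3y^2 - 2x^2y^2.
General solution: 3y^2 - 2x^2y^2 = C.


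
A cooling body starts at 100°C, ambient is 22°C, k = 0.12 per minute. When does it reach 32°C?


From T(t) = T_a + (T₀ - T_a)e^(-kt), set T(t) = 32:
(32 - 22) / (100 - 22) = e^(-0.12t), so t = -ln(0.128)/0.12 ≈ 17.1 minutes.


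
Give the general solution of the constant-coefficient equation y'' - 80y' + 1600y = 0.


Characteristic equation: r² - 80r + 1600 = 0, i.e. (r - 40)² = 0.
Repeated root r = 40; include an x factor for the second linearly independent solution.
General solution: y = (C₁ + C₂x)e^(40x).


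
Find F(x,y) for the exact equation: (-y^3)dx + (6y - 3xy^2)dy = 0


Check exactness: ∂M/∂y = -3y^2 and ∂N/∂x = -3y^2; equal, so the equation is exact.
Integrate M with respect to x (treating y as constant): ∫M dx = -xy^3 + h(y).
Differentiate w.r.t. y and set equal to N: the x-dependent terms already match, leaving h'(y) = 6y. Integrate: h(y) = 3y^2.
So F(x,y) = 3y^2 - xy^3.
General solution: 3y^2 - xy^3 = C.


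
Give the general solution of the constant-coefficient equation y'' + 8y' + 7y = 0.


Characteristic equation: r² + 8r + 7 = 0.
Factor: (r + 1)(r + 7) = 0 ⇒ r = -1, -7 (distinct real).
General solution: y = C₁e^(-x) + C₂e^(-7x).


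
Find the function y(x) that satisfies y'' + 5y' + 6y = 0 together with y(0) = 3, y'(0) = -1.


Characteristic roots of r² + 5r + 6 = 0 are -2, -3.
General solution y = c₁ e^(-2x) + c₂ e^(-3x).
Apply y(0) = 3: c₁ + c₂ = 3. Apply y'(0) = -1: -2 c₁ - 3 c₂ = -1.
Solve: c₁ = 8, c₂ = -5.
Particular solution: y = 8e^(-2x) - 5e^(-3x).


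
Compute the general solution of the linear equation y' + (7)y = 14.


P(x) = 7, Q(x) = 14; integrating factor μ = e^(7x).
(μ y)' = 14e^(7x) ⇒ μ y = 2e^(7x) + C.
Divide by μ: y = 2 + Ce^(-7x).


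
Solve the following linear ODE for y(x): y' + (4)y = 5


P(x) = 4, Q(x) = 5; integrating factor μ = e^(4x).
(μ y)' = 5e^(4x) ⇒ μ y = (5/4)e^(4x) + C.
Divide by μ: y = 5/4 + Ce^(-4x).


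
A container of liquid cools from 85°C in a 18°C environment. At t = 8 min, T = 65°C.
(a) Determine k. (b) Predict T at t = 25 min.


Newton's law: T(t) = T_a + (T₀ - T_a)e^(-kt).
(a) Use T(8) = 65: (65 - 18)/(85 - 18) = e^(-k·8), so k = -ln(0.701)/8 ≈ 0.0443.
(b) Apply k to t = 25: T(25) = 18 + (67)e^(-1.108) ≈ 40.1°C.


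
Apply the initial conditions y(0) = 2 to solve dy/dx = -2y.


General solution of y' = -2y is y = Ce^(-2x).
Apply y(0) = 2: C = 2.
Particular solution: y = 2e^(-2x).


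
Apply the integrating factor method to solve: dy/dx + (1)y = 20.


P(x) = 1, Q(x) = 20; integrating factor μ = e^(x).
(μ y)' = 20e^(x) ⇒ μ y = 20e^(x) + C.
Divide by μ: y = 20 + Ce^(-x).


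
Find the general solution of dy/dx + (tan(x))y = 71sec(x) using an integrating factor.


P(x) = tan(x) ⇒ μ = e^(∫tan(x)dx) = sec(x).
(sec(x) y)' = 71sec²(x) ⇒ sec(x) y = 71tan(x) + C.
Multiply by cos(x): y = 71sin(x) + C·cos(x).


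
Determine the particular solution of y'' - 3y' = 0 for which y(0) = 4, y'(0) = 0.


Characteristic roots of r² - 3r = 0 are 3, 0.
General solution y = c₁ e^(3x) + c₂.
Apply y(0) = 4: c₁ + c₂ = 4. Apply y'(0) = 0: 3 c₁ + 0 c₂ = 0.
Solve: c₁ = 0, c₂ = 4.
Particular solution: y = 0e^(3x) + 4.


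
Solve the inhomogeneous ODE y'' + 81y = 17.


Homogeneous part: r² + 81 = 0 ⇒ r = ±9i, so y_h = C₁cos(9x) + C₂sin(9x).
Try constant y_p = A; plug in: 81A = 17 ⇒ A = 17/81.
General solution: y = C₁cos(9x) + C₂sin(9x) + 17/81.


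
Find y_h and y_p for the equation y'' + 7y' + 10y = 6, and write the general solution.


Characteristic roots of r² + 7r + 10 = 0 are -5, -2.
y_h = C₁e^(-5x) + C₂e^(-2x).
Constant forcing; try y_p = A. Then 10A = 6 ⇒ A = 3/5.
General solution: y = C₁e^(-5x) + C₂e^(-2x) + 3/5.


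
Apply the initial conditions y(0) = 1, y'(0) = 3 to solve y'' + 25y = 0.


Characteristic roots of r² + 25 = 0 are ±5i, so y = C₁cos(5x) + C₂sin(5x).
Apply y(0) = 1: C₁ = 1. Differentiate and apply y'(0) = 3: 5·C₂ = 3, so C₂ = 3/5.
Particular solution: y = cos(5x) + (3/5)sin(5x).


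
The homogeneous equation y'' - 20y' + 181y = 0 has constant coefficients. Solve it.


Characteristic equation: r² - 20r + 181 = 0.
Discriminant is negative; roots r = 10 ± 9i (complex conjugate pair).
General solution uses e^(α x)(C₁ cos(β x) + C₂ sin(β x)): y = e^(10x)(C₁cos(9x) + C₂sin(9x)).


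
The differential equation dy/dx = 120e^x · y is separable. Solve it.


Separate variables: dy/y = 120e^x dx.
Integrate: ln|y| = 120e^x + C₀.
Exponentiate: y = Ce^(120e^x).


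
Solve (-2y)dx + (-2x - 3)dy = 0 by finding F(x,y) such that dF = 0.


Check exactness: ∂M/∂y = -2 and ∂N/∂x = -2; equal, so the equation is exact.
Integrate M with respect to x (treating y as constant): ∫M dx = -2xy + h(y).
Differentiate w.r.t. y and set equal to N: the x-dependent terms already match, leaving h'(y) = -3. Integrate: h(y) = -3y.
So F(x,y) = -2xy - 3y.
General solution: -2xy - 3y = C.


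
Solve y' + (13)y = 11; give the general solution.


P(x) = 13, Q(x) = 11; integrating factor μ = e^(13x).
(μ y)' = 11e^(13x) ⇒ μ y = (11/13)e^(13x) + C.
Divide by μ: y = 11/13 + Ce^(-13x).


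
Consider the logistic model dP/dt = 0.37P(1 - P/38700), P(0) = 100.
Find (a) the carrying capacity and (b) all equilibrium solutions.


Logistic ODE dP/dt = 0.37P(1 - P/38700) has equilibria where dP/dt = 0, i.e. P = 0 or P = 38700.
The coefficient (1 - P/K) = 0 when P = K, identifying K = 38700 as the carrying capacity.
(a) K = 38700; (b) equilibria P = 0 and P = 38700.


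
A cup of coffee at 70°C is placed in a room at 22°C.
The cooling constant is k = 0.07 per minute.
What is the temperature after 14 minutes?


Newton's law: dT/dt = -k(T - T_a) has solution T(t) = T_a + (T₀ - T_a)e^(-kt).
Plug in T_a = 22, T₀ = 70, k = 0.07, t = 14: T(14) = 22 + (48)e^(-0.98) ≈ 40.0°C.


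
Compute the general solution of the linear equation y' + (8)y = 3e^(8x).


P(x) = 8 ⇒ μ = e^(8x).
(μ y)' = 3e^(16x) ⇒ μ y = (3/16)e^(16x) + C.
Divide by μ: y = (3/16)e^(8x) + Ce^(-8x).


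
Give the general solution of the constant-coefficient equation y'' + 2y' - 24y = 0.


Characteristic equation: r² + 2r - 24 = 0.
Factor: (r - 4)(r + 6) = 0 ⇒ r = 4, -6 (distinct real).
General solution: y = C₁e^(4x) + C₂e^(-6x).


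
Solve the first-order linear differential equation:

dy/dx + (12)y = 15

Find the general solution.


P(x) = 12, Q(x) = 15; integrating factor μ = e^(12x).
(μ y)' = 15e^(12x) ⇒ μ y = (5/4)e^(12x) + C.
Divide by μ: y = 5/4 + Ce^(-12x).
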